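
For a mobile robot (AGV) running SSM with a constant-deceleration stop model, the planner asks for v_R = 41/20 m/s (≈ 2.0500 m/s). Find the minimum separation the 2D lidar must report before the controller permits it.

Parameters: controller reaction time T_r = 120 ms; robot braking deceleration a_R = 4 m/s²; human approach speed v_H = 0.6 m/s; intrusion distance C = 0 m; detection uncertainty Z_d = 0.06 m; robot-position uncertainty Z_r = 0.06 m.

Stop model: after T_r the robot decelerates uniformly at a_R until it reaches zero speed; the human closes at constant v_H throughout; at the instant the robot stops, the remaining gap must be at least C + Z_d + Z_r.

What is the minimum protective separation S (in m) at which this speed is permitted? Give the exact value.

stop time T_s = (41/20)/4 = 0.5125 s
reaction-phase robot travel = 2.0500·0.1200 = 0.2460 m
robot under decel: 2.0500²/(2·4.0000) = 0.5253 m
human over T_r+T_s: 0.6000·(0.1200+0.5125) = 0.3795 m
margins: 0.0000+0.0600+0.0600 = 0.1200 m
S_min ≈ 0.2460+0.5253+0.3795+0.1200  ⇒  S_min = 20333/16000 m

S_min = 20333/16000 m = 1.2708 m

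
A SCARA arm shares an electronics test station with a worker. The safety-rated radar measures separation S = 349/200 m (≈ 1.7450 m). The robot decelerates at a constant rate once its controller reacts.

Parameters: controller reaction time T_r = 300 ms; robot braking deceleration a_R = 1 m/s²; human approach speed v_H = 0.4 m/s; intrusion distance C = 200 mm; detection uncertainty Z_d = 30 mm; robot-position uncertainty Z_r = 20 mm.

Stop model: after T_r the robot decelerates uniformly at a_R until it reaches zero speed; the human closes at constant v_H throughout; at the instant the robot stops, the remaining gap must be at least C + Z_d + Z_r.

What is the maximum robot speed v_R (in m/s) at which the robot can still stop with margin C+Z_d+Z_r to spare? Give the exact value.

quadratic (1/2)·v² + (7/10)·v + (-11/8) = 0
  disc = (7/10)² − 4·(1/2)·(-11/8) = 81/25 ; √disc = 9/5
  v_R = (−(7/10) + 9/5) / (2·(1/2)) = 11/10 m/s
check:
T_s = v_R/a_R = (11/10)/1 = 1.1000 s
robot in T_r: 1.1000·0.3000 = 0.3300 m
robot under decel: 1.1000²/(2·1.0000) = 0.6050 m
person approaches 0.4000·(0.3000+1.1000) = 0.5600 m
residual clearance needed = 0.2000+0.0300+0.0200 = 0.2500 m
sum ≈ 0.3300+0.6050+0.5600+0.2500 ≈ 1.7450 m = S ✓

v_R_max = 11/10 m/s = 1.1000 m/s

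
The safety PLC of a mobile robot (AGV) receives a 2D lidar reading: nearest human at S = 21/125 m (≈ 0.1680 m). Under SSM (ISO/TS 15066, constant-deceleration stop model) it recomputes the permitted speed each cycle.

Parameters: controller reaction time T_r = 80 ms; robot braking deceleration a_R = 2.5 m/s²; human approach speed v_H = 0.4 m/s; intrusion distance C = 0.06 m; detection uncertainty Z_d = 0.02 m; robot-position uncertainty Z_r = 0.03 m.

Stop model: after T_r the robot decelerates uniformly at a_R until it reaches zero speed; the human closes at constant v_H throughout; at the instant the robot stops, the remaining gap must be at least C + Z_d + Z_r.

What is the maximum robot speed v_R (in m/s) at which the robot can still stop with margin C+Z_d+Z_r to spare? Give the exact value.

v_R_max = 1/10 m/s = 0.1000 m/s

quadratic (1/5)·v² + (6/25)·v + (-13/500) = 0
  disc = (6/25)² − 4·(1/5)·(-13/500) = 49/625 ; √disc = 7/25
  v_R = (−(6/25) + 7/25) / (2·(1/5)) = 1/10 m/s
check:
stop time T_s = (1/10)/(5/2) = 0.0400 s
robot in T_r: 0.1000·0.0800 = 0.0080 m
robot covers 0.1000·0.0400 − ½·2.5000·0.0400² = 0.0020 m while stopping
human closes 0.4000·0.1200 = 0.0480 m
residual clearance needed = 0.0600+0.0200+0.0300 = 0.1100 m
sum ≈ 0.0080+0.0020+0.0480+0.1100 ≈ 0.1680 m = S ✓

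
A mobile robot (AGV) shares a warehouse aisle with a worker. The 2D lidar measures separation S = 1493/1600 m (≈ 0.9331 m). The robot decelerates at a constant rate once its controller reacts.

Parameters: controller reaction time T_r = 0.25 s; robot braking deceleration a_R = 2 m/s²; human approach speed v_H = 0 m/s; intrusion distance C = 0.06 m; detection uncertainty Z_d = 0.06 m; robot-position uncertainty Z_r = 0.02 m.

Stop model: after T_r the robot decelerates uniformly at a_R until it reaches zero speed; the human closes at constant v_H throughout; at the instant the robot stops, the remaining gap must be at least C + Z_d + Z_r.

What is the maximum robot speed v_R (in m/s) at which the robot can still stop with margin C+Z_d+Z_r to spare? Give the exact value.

v_R_max = 27/20 m/s = 1.3500 m/s

quadratic (1/4)·v² + (1/4)·v + (-1269/1600) = 0
  disc = (1/4)² − 4·(1/4)·(-1269/1600) = 1369/1600 ; √disc = 37/40
  v_R = (−(1/4) + 37/40) / (2·(1/4)) = 27/20 m/s
check:
stop time T_s = (27/20)/2 = 0.6750 s
reaction-phase robot travel = 1.3500·0.2500 = 0.3375 m
robot under decel: 1.3500²/(2·2.0000) = 0.4556 m
person approaches 0.0000·(0.2500+0.6750) = 0.0000 m
margins: 0.0600+0.0600+0.0200 = 0.1400 m
sum ≈ 0.3375+0.4556+0.0000+0.1400 ≈ 0.9331 m = S ✓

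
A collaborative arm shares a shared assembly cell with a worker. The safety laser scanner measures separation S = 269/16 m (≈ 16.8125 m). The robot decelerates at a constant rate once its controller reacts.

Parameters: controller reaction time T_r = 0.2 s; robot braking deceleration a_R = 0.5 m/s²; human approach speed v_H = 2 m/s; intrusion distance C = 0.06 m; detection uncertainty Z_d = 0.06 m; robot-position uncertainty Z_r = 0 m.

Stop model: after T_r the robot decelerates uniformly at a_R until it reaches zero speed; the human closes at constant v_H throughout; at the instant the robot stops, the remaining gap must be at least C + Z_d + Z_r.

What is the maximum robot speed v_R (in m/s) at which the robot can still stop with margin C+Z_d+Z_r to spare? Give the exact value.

collect terms ⇒ (1)·v_R² + (21/5)·v_R + (-6517/400) = 0
  disc = (21/5)² − 4·(1)·(-6517/400) = 8281/100 ; √disc = 91/10
  v_R = (−(21/5) + 91/10) / (2·(1)) = 49/20 m/s
check:
braking lasts T_s = (49/20)/(1/2) = 4.9000 s
robot in T_r: 2.4500·0.2000 = 0.4900 m
braking distance = 2.4500²/(2·0.5000) = 6.0025 m
human over T_r+T_s: 2.0000·(0.2000+4.9000) = 10.2000 m
residual clearance needed = 0.0600+0.0600+0.0000 = 0.1200 m
sum ≈ 0.4900+6.0025+10.2000+0.1200 ≈ 16.8125 m = S ✓

v_R_max = 49/20 m/s = 2.4500 m/s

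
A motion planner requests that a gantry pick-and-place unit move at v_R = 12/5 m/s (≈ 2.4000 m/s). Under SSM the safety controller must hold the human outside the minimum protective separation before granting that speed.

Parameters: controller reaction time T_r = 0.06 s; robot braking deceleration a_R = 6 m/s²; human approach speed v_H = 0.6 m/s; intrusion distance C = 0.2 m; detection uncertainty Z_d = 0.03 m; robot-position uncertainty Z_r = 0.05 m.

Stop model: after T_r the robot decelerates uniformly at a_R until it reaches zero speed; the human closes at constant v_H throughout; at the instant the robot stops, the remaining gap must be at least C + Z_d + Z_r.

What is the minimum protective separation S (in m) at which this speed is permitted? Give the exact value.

T_s = v_R/a_R = (12/5)/6 = 0.4000 s
robot covers v_R·T_r = 2.4000·0.0600 = 0.1440 m before braking
braking distance = 2.4000²/(2·6.0000) = 0.4800 m
human over T_r+T_s: 0.6000·(0.0600+0.4000) = 0.2760 m
margins: 0.2000+0.0300+0.0500 = 0.2800 m
S_min ≈ 0.1440+0.4800+0.2760+0.2800  ⇒  S_min = 59/50 m

S_min = 59/50 m = 1.1800 m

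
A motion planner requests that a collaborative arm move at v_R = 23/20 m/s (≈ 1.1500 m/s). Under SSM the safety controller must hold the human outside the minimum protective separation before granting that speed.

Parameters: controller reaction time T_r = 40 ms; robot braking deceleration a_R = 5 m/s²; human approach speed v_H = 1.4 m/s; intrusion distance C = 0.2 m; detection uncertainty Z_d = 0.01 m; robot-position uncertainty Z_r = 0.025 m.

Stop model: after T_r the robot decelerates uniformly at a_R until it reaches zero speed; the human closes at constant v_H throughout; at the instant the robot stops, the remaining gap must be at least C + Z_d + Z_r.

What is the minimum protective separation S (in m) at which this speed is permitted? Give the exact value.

S_min = 633/800 m = 0.7913 m

braking lasts T_s = (23/20)/5 = 0.2300 s
robot in T_r: 1.1500·0.0400 = 0.0460 m
robot covers 1.1500·0.2300 − ½·5.0000·0.2300² = 0.1323 m while stopping
person approaches 1.4000·(0.0400+0.2300) = 0.3780 m
margins: 0.2000+0.0100+0.0250 = 0.2350 m
S_min ≈ 0.0460+0.1323+0.3780+0.2350  ⇒  S_min = 633/800 m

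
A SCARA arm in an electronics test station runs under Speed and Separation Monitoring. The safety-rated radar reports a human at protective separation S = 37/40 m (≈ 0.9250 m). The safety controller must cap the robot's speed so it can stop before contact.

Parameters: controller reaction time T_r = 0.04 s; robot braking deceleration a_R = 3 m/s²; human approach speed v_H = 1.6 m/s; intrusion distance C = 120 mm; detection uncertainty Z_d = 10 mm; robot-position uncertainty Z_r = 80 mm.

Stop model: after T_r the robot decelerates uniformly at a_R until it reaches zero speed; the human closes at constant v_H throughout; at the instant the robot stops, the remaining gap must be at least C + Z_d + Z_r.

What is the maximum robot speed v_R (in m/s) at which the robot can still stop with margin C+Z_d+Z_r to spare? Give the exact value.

v_R_max = 9/10 m/s = 0.9000 m/s

collect terms ⇒ (1/6)·v_R² + (43/75)·v_R + (-651/1000) = 0
  disc = (43/75)² − 4·(1/6)·(-651/1000) = 17161/22500 ; √disc = 131/150
  v_R = (−(43/75) + 131/150) / (2·(1/6)) = 9/10 m/s
check:
braking lasts T_s = (9/10)/3 = 0.3000 s
reaction-phase robot travel = 0.9000·0.0400 = 0.0360 m
robot covers 0.9000·0.3000 − ½·3.0000·0.3000² = 0.1350 m while stopping
person approaches 1.6000·(0.0400+0.3000) = 0.5440 m
C+Z_d+Z_r = 0.1200+0.0100+0.0800 = 0.2100 m
sum ≈ 0.0360+0.1350+0.5440+0.2100 ≈ 0.9250 m = S ✓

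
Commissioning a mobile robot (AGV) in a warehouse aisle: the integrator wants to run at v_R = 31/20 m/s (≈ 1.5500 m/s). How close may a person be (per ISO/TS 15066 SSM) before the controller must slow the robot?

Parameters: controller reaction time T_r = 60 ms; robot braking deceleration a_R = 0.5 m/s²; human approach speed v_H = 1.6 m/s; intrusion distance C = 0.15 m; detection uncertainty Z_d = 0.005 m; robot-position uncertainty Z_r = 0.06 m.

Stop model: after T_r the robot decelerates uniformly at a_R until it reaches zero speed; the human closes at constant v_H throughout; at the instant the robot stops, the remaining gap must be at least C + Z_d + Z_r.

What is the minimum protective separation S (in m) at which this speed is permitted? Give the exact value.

S_min = 15533/2000 m = 7.7665 m

braking lasts T_s = (31/20)/(1/2) = 3.1000 s
reaction-phase robot travel = 1.5500·0.0600 = 0.0930 m
braking distance = 1.5500²/(2·0.5000) = 2.4025 m
human over T_r+T_s: 1.6000·(0.0600+3.1000) = 5.0560 m
residual clearance needed = 0.1500+0.0050+0.0600 = 0.2150 m
S_min ≈ 0.0930+2.4025+5.0560+0.2150  ⇒  S_min = 15533/2000 m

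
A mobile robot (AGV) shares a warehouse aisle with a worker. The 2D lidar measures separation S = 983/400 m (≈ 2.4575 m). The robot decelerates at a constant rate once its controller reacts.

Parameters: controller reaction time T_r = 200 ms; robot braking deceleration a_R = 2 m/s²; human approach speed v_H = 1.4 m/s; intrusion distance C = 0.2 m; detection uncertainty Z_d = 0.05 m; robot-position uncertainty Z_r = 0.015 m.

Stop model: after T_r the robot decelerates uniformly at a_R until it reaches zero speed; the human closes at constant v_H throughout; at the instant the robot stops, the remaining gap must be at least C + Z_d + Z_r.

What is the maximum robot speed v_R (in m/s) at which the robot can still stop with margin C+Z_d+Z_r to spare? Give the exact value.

quadratic (1/4)·v² + (9/10)·v + (-153/80) = 0
  disc = (9/10)² − 4·(1/4)·(-153/80) = 1089/400 ; √disc = 33/20
  v_R = (−(9/10) + 33/20) / (2·(1/4)) = 3/2 m/s
check:
T_s = v_R/a_R = (3/2)/2 = 0.7500 s
reaction-phase robot travel = 1.5000·0.2000 = 0.3000 m
robot covers 1.5000·0.7500 − ½·2.0000·0.7500² = 0.5625 m while stopping
person approaches 1.4000·(0.2000+0.7500) = 1.3300 m
C+Z_d+Z_r = 0.2000+0.0500+0.0150 = 0.2650 m
sum ≈ 0.3000+0.5625+1.3300+0.2650 ≈ 2.4575 m = S ✓

v_R_max = 3/2 m/s = 1.5000 m/s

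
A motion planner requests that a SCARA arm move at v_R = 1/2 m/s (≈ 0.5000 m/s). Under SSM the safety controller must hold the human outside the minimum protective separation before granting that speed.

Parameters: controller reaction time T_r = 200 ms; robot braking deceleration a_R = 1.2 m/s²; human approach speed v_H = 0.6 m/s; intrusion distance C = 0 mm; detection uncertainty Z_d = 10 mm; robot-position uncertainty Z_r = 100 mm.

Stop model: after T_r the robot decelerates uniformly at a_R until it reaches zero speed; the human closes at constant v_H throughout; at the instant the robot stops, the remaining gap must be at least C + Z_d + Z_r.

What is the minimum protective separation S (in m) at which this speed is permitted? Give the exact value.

S_min = 821/1200 m = 0.6842 m

braking lasts T_s = (1/2)/(6/5) = 0.4167 s
robot covers v_R·T_r = 0.5000·0.2000 = 0.1000 m before braking
robot covers 0.5000·0.4167 − ½·1.2000·0.4167² = 0.1042 m while stopping
human over T_r+T_s: 0.6000·(0.2000+0.4167) = 0.3700 m
C+Z_d+Z_r = 0.0000+0.0100+0.1000 = 0.1100 m
S_min ≈ 0.1000+0.1042+0.3700+0.1100  ⇒  S_min = 821/1200 m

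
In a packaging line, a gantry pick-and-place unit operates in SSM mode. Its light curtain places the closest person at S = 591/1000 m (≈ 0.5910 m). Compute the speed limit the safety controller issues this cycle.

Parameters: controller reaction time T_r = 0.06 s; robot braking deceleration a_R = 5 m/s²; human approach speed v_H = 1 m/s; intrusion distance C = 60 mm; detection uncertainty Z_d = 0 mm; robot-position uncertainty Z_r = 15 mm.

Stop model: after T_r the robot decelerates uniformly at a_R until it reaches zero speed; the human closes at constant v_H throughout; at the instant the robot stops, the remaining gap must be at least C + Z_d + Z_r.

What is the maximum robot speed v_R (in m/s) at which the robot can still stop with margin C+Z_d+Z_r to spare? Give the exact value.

collect terms ⇒ (1/10)·v_R² + (13/50)·v_R + (-57/125) = 0
  disc = (13/50)² − 4·(1/10)·(-57/125) = 1/4 ; √disc = 1/2
  v_R = (−(13/50) + 1/2) / (2·(1/10)) = 6/5 m/s
check:
braking lasts T_s = (6/5)/5 = 0.2400 s
robot covers v_R·T_r = 1.2000·0.0600 = 0.0720 m before braking
robot covers 1.2000·0.2400 − ½·5.0000·0.2400² = 0.1440 m while stopping
human closes 1.0000·0.3000 = 0.3000 m
residual clearance needed = 0.0600+0.0000+0.0150 = 0.0750 m
sum ≈ 0.0720+0.1440+0.3000+0.0750 ≈ 0.5910 m = S ✓

v_R_max = 6/5 m/s = 1.2000 m/s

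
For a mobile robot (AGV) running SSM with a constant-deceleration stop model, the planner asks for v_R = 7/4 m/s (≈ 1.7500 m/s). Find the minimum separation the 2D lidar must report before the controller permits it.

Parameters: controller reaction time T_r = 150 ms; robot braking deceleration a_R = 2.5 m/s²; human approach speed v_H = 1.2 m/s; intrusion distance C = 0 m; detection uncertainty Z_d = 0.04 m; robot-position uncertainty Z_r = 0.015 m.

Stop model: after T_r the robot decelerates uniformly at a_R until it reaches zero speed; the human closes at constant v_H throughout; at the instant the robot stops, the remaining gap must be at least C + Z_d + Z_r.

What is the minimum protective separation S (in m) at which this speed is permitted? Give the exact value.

braking lasts T_s = (7/4)/(5/2) = 0.7000 s
reaction-phase robot travel = 1.7500·0.1500 = 0.2625 m
robot covers 1.7500·0.7000 − ½·2.5000·0.7000² = 0.6125 m while stopping
human over T_r+T_s: 1.2000·(0.1500+0.7000) = 1.0200 m
margins: 0.0000+0.0400+0.0150 = 0.0550 m
S_min ≈ 0.2625+0.6125+1.0200+0.0550  ⇒  S_min = 39/20 m

S_min = 39/20 m = 1.9500 m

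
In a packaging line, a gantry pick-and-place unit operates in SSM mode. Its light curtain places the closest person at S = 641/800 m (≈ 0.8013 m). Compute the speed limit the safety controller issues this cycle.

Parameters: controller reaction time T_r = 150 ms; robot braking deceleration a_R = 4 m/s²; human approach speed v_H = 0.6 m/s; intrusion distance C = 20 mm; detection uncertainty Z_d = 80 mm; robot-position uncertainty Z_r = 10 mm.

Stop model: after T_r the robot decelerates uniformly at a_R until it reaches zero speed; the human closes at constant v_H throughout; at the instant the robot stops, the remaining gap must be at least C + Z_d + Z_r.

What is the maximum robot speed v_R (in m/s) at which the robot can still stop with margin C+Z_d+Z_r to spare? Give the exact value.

collect terms ⇒ (1/8)·v_R² + (3/10)·v_R + (-481/800) = 0
  disc = (3/10)² − 4·(1/8)·(-481/800) = 25/64 ; √disc = 5/8
  v_R = (−(3/10) + 5/8) / (2·(1/8)) = 13/10 m/s
check:
stop time T_s = (13/10)/4 = 0.3250 s
robot covers v_R·T_r = 1.3000·0.1500 = 0.1950 m before braking
braking distance = 1.3000²/(2·4.0000) = 0.2112 m
person approaches 0.6000·(0.1500+0.3250) = 0.2850 m
margins: 0.0200+0.0800+0.0100 = 0.1100 m
sum ≈ 0.1950+0.2112+0.2850+0.1100 ≈ 0.8013 m = S ✓

v_R_max = 13/10 m/s = 1.3000 m/s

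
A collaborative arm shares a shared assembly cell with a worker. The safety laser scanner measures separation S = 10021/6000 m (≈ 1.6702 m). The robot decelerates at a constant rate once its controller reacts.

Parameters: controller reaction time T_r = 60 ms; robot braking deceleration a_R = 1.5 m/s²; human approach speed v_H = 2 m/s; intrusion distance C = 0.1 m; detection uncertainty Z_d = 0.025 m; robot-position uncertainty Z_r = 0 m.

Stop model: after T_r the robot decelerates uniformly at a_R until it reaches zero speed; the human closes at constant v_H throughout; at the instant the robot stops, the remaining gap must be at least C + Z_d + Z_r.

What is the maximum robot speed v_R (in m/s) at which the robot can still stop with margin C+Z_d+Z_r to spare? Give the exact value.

quadratic (1/3)·v² + (209/150)·v + (-8551/6000) = 0
  disc = (209/150)² − 4·(1/3)·(-8551/6000) = 2401/625 ; √disc = 49/25
  v_R = (−(209/150) + 49/25) / (2·(1/3)) = 17/20 m/s
check:
T_s = v_R/a_R = (17/20)/(3/2) = 0.5667 s
reaction-phase robot travel = 0.8500·0.0600 = 0.0510 m
robot covers 0.8500·0.5667 − ½·1.5000·0.5667² = 0.2408 m while stopping
person approaches 2.0000·(0.0600+0.5667) = 1.2533 m
residual clearance needed = 0.1000+0.0250+0.0000 = 0.1250 m
sum ≈ 0.0510+0.2408+1.2533+0.1250 ≈ 1.6702 m = S ✓

v_R_max = 17/20 m/s = 0.8500 m/s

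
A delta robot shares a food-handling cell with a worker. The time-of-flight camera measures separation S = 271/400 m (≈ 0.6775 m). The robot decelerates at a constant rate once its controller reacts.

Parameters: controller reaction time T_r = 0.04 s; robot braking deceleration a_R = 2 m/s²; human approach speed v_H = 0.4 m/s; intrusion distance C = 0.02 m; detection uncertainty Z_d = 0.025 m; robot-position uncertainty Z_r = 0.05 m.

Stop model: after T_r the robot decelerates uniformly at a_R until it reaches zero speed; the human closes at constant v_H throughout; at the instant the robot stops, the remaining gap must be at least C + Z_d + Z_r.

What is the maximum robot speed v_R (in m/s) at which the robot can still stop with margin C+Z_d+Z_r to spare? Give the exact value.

collect terms ⇒ (1/4)·v_R² + (6/25)·v_R + (-1133/2000) = 0
  disc = (6/25)² − 4·(1/4)·(-1133/2000) = 6241/10000 ; √disc = 79/100
  v_R = (−(6/25) + 79/100) / (2·(1/4)) = 11/10 m/s
check:
T_s = v_R/a_R = (11/10)/2 = 0.5500 s
robot covers v_R·T_r = 1.1000·0.0400 = 0.0440 m before braking
braking distance = 1.1000²/(2·2.0000) = 0.3025 m
human closes 0.4000·0.5900 = 0.2360 m
C+Z_d+Z_r = 0.0200+0.0250+0.0500 = 0.0950 m
sum ≈ 0.0440+0.3025+0.2360+0.0950 ≈ 0.6775 m = S ✓

v_R_max = 11/10 m/s = 1.1000 m/s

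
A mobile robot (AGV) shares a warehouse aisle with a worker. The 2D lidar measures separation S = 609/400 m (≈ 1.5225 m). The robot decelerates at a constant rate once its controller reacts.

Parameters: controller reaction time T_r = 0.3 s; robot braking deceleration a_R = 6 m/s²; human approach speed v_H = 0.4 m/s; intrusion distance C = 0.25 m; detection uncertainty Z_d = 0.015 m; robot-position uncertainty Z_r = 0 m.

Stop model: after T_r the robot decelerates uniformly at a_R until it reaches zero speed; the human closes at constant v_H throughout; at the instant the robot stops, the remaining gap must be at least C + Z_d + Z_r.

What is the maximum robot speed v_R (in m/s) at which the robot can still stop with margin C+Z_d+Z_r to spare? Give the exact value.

v_R_max = 21/10 m/s = 2.1000 m/s

quadratic (1/12)·v² + (11/30)·v + (-91/80) = 0
  disc = (11/30)² − 4·(1/12)·(-91/80) = 1849/3600 ; √disc = 43/60
  v_R = (−(11/30) + 43/60) / (2·(1/12)) = 21/10 m/s
check:
braking lasts T_s = (21/10)/6 = 0.3500 s
robot covers v_R·T_r = 2.1000·0.3000 = 0.6300 m before braking
robot covers 2.1000·0.3500 − ½·6.0000·0.3500² = 0.3675 m while stopping
person approaches 0.4000·(0.3000+0.3500) = 0.2600 m
margins: 0.2500+0.0150+0.0000 = 0.2650 m
sum ≈ 0.6300+0.3675+0.2600+0.2650 ≈ 1.5225 m = S ✓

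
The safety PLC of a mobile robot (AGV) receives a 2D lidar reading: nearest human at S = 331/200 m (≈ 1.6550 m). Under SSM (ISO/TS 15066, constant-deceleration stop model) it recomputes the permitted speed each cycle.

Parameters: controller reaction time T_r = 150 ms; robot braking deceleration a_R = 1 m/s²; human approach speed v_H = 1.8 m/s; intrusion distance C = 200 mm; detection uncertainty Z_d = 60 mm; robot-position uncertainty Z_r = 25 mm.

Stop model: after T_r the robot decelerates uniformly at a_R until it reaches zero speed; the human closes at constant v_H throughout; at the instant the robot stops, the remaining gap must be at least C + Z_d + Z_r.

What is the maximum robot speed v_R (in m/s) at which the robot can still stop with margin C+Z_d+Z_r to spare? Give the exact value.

collect terms ⇒ (1/2)·v_R² + (39/20)·v_R + (-11/10) = 0
  disc = (39/20)² − 4·(1/2)·(-11/10) = 2401/400 ; √disc = 49/20
  v_R = (−(39/20) + 49/20) / (2·(1/2)) = 1/2 m/s
check:
stop time T_s = (1/2)/1 = 0.5000 s
robot in T_r: 0.5000·0.1500 = 0.0750 m
robot covers 0.5000·0.5000 − ½·1.0000·0.5000² = 0.1250 m while stopping
person approaches 1.8000·(0.1500+0.5000) = 1.1700 m
margins: 0.2000+0.0600+0.0250 = 0.2850 m
sum ≈ 0.0750+0.1250+1.1700+0.2850 ≈ 1.6550 m = S ✓

v_R_max = 1/2 m/s = 0.5000 m/s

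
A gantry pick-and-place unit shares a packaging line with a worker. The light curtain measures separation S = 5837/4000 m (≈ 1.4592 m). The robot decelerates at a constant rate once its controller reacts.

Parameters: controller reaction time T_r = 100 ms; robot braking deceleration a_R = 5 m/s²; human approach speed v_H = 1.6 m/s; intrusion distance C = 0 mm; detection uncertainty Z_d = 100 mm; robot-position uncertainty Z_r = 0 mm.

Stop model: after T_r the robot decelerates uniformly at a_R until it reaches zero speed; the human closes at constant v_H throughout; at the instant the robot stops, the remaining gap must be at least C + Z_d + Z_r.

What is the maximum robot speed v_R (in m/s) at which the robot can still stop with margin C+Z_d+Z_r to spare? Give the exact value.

collect terms ⇒ (1/10)·v_R² + (21/50)·v_R + (-4797/4000) = 0
  disc = (21/50)² − 4·(1/10)·(-4797/4000) = 6561/10000 ; √disc = 81/100
  v_R = (−(21/50) + 81/100) / (2·(1/10)) = 39/20 m/s
check:
braking lasts T_s = (39/20)/5 = 0.3900 s
robot in T_r: 1.9500·0.1000 = 0.1950 m
braking distance = 1.9500²/(2·5.0000) = 0.3802 m
person approaches 1.6000·(0.1000+0.3900) = 0.7840 m
C+Z_d+Z_r = 0.0000+0.1000+0.0000 = 0.1000 m
sum ≈ 0.1950+0.3802+0.7840+0.1000 ≈ 1.4592 m = S ✓

v_R_max = 39/20 m/s = 1.9500 m/s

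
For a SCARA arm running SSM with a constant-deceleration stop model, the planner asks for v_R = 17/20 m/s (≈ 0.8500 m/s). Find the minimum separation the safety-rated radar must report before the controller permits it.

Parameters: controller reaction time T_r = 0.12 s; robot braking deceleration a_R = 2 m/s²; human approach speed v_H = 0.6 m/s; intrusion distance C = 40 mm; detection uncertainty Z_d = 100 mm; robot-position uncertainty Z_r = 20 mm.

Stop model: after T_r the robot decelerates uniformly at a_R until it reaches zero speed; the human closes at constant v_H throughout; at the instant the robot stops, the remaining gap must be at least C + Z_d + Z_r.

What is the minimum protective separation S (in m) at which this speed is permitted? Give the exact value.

braking lasts T_s = (17/20)/2 = 0.4250 s
robot covers v_R·T_r = 0.8500·0.1200 = 0.1020 m before braking
robot under decel: 0.8500²/(2·2.0000) = 0.1806 m
human over T_r+T_s: 0.6000·(0.1200+0.4250) = 0.3270 m
residual clearance needed = 0.0400+0.1000+0.0200 = 0.1600 m
S_min ≈ 0.1020+0.1806+0.3270+0.1600  ⇒  S_min = 6157/8000 m

S_min = 6157/8000 m = 0.7696 m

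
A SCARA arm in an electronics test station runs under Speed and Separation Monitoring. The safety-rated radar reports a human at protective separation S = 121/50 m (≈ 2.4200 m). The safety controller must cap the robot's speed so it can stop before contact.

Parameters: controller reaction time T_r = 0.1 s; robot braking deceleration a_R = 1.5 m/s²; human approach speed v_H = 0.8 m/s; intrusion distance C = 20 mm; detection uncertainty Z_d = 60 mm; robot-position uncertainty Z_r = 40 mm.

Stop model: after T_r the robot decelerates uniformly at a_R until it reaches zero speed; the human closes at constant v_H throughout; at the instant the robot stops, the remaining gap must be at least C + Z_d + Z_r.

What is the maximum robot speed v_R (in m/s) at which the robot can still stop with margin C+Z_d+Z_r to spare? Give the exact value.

v_R_max = 9/5 m/s = 1.8000 m/s

collect terms ⇒ (1/3)·v_R² + (19/30)·v_R + (-111/50) = 0
  disc = (19/30)² − 4·(1/3)·(-111/50) = 121/36 ; √disc = 11/6
  v_R = (−(19/30) + 11/6) / (2·(1/3)) = 9/5 m/s
check:
braking lasts T_s = (9/5)/(3/2) = 1.2000 s
reaction-phase robot travel = 1.8000·0.1000 = 0.1800 m
braking distance = 1.8000²/(2·1.5000) = 1.0800 m
person approaches 0.8000·(0.1000+1.2000) = 1.0400 m
residual clearance needed = 0.0200+0.0600+0.0400 = 0.1200 m
sum ≈ 0.1800+1.0800+1.0400+0.1200 ≈ 2.4200 m = S ✓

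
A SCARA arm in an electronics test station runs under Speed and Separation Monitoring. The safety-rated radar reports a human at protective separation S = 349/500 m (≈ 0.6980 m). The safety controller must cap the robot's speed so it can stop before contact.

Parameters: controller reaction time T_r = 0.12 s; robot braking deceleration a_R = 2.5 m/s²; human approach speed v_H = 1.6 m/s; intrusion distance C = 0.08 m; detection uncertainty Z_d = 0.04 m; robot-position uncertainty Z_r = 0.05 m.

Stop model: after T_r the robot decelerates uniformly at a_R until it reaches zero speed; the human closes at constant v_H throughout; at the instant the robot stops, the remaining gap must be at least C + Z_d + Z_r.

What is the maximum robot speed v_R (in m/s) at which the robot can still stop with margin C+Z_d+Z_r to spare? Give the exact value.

v_R_max = 2/5 m/s = 0.4000 m/s

quadratic (1/5)·v² + (19/25)·v + (-42/125) = 0
  disc = (19/25)² − 4·(1/5)·(-42/125) = 529/625 ; √disc = 23/25
  v_R = (−(19/25) + 23/25) / (2·(1/5)) = 2/5 m/s
check:
braking lasts T_s = (2/5)/(5/2) = 0.1600 s
robot in T_r: 0.4000·0.1200 = 0.0480 m
robot covers 0.4000·0.1600 − ½·2.5000·0.1600² = 0.0320 m while stopping
human over T_r+T_s: 1.6000·(0.1200+0.1600) = 0.4480 m
margins: 0.0800+0.0400+0.0500 = 0.1700 m
sum ≈ 0.0480+0.0320+0.4480+0.1700 ≈ 0.6980 m = S ✓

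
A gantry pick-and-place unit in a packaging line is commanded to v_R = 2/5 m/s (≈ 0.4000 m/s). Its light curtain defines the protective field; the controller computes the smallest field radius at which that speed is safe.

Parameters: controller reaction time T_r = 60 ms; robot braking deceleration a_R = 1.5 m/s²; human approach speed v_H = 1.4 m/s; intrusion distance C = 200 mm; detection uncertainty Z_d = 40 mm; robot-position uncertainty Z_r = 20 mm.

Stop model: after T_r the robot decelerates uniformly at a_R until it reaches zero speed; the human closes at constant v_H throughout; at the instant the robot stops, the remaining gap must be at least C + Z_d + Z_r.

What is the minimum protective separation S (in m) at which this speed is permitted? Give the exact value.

stop time T_s = (2/5)/(3/2) = 0.2667 s
reaction-phase robot travel = 0.4000·0.0600 = 0.0240 m
robot under decel: 0.4000²/(2·1.5000) = 0.0533 m
human over T_r+T_s: 1.4000·(0.0600+0.2667) = 0.4573 m
margins: 0.2000+0.0400+0.0200 = 0.2600 m
S_min ≈ 0.0240+0.0533+0.4573+0.2600  ⇒  S_min = 298/375 m

S_min = 298/375 m = 0.7947 m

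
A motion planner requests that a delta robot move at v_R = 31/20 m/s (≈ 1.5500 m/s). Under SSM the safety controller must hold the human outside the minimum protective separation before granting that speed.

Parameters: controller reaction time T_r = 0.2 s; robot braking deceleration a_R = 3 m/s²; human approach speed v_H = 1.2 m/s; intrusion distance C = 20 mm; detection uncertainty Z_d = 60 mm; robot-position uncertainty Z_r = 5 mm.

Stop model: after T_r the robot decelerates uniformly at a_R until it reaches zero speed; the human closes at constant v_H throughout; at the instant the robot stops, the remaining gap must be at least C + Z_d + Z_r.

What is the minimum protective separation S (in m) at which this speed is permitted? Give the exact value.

S_min = 3973/2400 m = 1.6554 m

stop time T_s = (31/20)/3 = 0.5167 s
robot covers v_R·T_r = 1.5500·0.2000 = 0.3100 m before braking
robot under decel: 1.5500²/(2·3.0000) = 0.4004 m
person approaches 1.2000·(0.2000+0.5167) = 0.8600 m
residual clearance needed = 0.0200+0.0600+0.0050 = 0.0850 m
S_min ≈ 0.3100+0.4004+0.8600+0.0850  ⇒  S_min = 3973/2400 m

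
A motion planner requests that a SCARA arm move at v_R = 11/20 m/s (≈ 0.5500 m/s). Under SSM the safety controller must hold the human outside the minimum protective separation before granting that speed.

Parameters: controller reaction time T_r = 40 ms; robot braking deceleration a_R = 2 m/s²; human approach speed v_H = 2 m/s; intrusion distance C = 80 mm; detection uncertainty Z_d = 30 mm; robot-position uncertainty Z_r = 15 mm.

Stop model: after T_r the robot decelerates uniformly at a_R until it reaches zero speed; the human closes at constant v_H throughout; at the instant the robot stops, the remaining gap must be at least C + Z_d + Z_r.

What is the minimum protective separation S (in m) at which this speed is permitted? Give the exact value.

S_min = 6821/8000 m = 0.8526 m

T_s = v_R/a_R = (11/20)/2 = 0.2750 s
robot in T_r: 0.5500·0.0400 = 0.0220 m
robot covers 0.5500·0.2750 − ½·2.0000·0.2750² = 0.0756 m while stopping
person approaches 2.0000·(0.0400+0.2750) = 0.6300 m
margins: 0.0800+0.0300+0.0150 = 0.1250 m
S_min ≈ 0.0220+0.0756+0.6300+0.1250  ⇒  S_min = 6821/8000 m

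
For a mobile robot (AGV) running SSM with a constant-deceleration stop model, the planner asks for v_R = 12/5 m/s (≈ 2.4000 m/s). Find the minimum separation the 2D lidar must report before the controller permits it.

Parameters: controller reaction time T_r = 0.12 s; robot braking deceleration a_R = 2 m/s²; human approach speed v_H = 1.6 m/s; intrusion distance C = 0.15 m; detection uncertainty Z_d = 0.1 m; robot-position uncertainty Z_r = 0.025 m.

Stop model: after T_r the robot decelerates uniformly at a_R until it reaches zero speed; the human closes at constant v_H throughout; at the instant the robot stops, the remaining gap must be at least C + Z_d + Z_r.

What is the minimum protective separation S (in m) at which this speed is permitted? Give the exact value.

braking lasts T_s = (12/5)/2 = 1.2000 s
robot in T_r: 2.4000·0.1200 = 0.2880 m
robot under decel: 2.4000²/(2·2.0000) = 1.4400 m
person approaches 1.6000·(0.1200+1.2000) = 2.1120 m
residual clearance needed = 0.1500+0.1000+0.0250 = 0.2750 m
S_min ≈ 0.2880+1.4400+2.1120+0.2750  ⇒  S_min = 823/200 m

S_min = 823/200 m = 4.1150 m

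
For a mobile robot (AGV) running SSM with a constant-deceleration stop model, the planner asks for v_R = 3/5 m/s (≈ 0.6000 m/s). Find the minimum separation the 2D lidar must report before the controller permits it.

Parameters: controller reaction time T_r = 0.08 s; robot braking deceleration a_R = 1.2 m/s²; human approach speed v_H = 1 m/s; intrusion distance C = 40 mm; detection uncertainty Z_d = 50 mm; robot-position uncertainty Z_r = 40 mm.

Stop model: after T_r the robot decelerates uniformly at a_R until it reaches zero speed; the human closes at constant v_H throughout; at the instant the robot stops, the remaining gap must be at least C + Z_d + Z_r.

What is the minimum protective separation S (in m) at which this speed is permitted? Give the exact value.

T_s = v_R/a_R = (3/5)/(6/5) = 0.5000 s
robot in T_r: 0.6000·0.0800 = 0.0480 m
robot under decel: 0.6000²/(2·1.2000) = 0.1500 m
human closes 1.0000·0.5800 = 0.5800 m
margins: 0.0400+0.0500+0.0400 = 0.1300 m
S_min ≈ 0.0480+0.1500+0.5800+0.1300  ⇒  S_min = 227/250 m

S_min = 227/250 m = 0.9080 m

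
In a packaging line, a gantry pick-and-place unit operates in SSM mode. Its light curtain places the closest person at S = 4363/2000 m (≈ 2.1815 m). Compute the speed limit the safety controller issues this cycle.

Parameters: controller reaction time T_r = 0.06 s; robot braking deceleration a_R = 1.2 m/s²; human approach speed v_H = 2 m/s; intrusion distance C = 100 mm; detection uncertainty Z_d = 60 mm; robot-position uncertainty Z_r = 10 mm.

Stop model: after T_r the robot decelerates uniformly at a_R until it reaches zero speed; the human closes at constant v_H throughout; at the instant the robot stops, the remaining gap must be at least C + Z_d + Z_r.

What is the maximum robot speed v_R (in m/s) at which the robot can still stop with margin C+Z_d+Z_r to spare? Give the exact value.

v_R_max = 9/10 m/s = 0.9000 m/s

collect terms ⇒ (5/12)·v_R² + (259/150)·v_R + (-3783/2000) = 0
  disc = (259/150)² − 4·(5/12)·(-3783/2000) = 552049/90000 ; √disc = 743/300
  v_R = (−(259/150) + 743/300) / (2·(5/12)) = 9/10 m/s
check:
T_s = v_R/a_R = (9/10)/(6/5) = 0.7500 s
reaction-phase robot travel = 0.9000·0.0600 = 0.0540 m
braking distance = 0.9000²/(2·1.2000) = 0.3375 m
human over T_r+T_s: 2.0000·(0.0600+0.7500) = 1.6200 m
residual clearance needed = 0.1000+0.0600+0.0100 = 0.1700 m
sum ≈ 0.0540+0.3375+1.6200+0.1700 ≈ 2.1815 m = S ✓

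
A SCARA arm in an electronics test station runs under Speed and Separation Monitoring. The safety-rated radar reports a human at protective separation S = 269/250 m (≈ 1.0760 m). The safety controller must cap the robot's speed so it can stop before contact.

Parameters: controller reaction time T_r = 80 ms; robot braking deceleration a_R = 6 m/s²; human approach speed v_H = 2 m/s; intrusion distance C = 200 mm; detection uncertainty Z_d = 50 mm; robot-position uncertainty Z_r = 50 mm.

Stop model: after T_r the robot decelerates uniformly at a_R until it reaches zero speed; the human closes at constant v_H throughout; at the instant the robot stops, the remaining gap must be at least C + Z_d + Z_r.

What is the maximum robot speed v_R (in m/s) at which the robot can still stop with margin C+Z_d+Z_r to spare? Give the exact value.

v_R_max = 6/5 m/s = 1.2000 m/s

collect terms ⇒ (1/12)·v_R² + (31/75)·v_R + (-77/125) = 0
  disc = (31/75)² − 4·(1/12)·(-77/125) = 2116/5625 ; √disc = 46/75
  v_R = (−(31/75) + 46/75) / (2·(1/12)) = 6/5 m/s
check:
braking lasts T_s = (6/5)/6 = 0.2000 s
robot in T_r: 1.2000·0.0800 = 0.0960 m
robot under decel: 1.2000²/(2·6.0000) = 0.1200 m
person approaches 2.0000·(0.0800+0.2000) = 0.5600 m
residual clearance needed = 0.2000+0.0500+0.0500 = 0.3000 m
sum ≈ 0.0960+0.1200+0.5600+0.3000 ≈ 1.0760 m = S ✓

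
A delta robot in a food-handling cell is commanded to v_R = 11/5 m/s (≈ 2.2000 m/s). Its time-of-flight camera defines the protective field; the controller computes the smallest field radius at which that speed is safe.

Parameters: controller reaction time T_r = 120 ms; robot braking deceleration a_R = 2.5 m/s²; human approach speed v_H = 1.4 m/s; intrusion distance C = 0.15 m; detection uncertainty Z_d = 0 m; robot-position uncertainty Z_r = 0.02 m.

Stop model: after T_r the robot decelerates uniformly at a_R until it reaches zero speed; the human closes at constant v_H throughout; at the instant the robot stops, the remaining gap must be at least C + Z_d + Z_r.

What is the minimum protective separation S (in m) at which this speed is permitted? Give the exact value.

braking lasts T_s = (11/5)/(5/2) = 0.8800 s
robot in T_r: 2.2000·0.1200 = 0.2640 m
robot under decel: 2.2000²/(2·2.5000) = 0.9680 m
human closes 1.4000·1.0000 = 1.4000 m
C+Z_d+Z_r = 0.1500+0.0000+0.0200 = 0.1700 m
S_min ≈ 0.2640+0.9680+1.4000+0.1700  ⇒  S_min = 1401/500 m

S_min = 1401/500 m = 2.8020 m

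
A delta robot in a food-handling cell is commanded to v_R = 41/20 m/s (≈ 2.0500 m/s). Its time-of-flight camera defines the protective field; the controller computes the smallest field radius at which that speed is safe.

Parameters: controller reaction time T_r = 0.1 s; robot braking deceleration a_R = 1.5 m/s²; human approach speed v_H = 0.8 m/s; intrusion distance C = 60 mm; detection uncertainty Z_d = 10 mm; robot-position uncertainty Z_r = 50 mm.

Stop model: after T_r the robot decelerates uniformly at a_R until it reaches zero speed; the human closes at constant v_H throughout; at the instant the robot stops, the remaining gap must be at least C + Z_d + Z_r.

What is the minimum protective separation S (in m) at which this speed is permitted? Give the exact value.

S_min = 3479/1200 m = 2.8992 m

stop time T_s = (41/20)/(3/2) = 1.3667 s
reaction-phase robot travel = 2.0500·0.1000 = 0.2050 m
braking distance = 2.0500²/(2·1.5000) = 1.4008 m
person approaches 0.8000·(0.1000+1.3667) = 1.1733 m
margins: 0.0600+0.0100+0.0500 = 0.1200 m
S_min ≈ 0.2050+1.4008+1.1733+0.1200  ⇒  S_min = 3479/1200 m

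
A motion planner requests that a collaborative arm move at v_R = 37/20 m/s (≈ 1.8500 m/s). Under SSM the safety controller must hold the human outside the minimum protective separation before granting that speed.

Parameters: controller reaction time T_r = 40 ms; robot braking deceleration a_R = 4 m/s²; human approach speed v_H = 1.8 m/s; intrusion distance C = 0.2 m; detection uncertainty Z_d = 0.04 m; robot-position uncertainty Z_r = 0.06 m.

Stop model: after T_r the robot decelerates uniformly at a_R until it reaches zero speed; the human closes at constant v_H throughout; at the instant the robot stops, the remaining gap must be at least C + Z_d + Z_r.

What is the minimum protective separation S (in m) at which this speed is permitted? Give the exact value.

T_s = v_R/a_R = (37/20)/4 = 0.4625 s
reaction-phase robot travel = 1.8500·0.0400 = 0.0740 m
braking distance = 1.8500²/(2·4.0000) = 0.4278 m
human closes 1.8000·0.5025 = 0.9045 m
margins: 0.2000+0.0400+0.0600 = 0.3000 m
S_min ≈ 0.0740+0.4278+0.9045+0.3000  ⇒  S_min = 27301/16000 m

S_min = 27301/16000 m = 1.7063 m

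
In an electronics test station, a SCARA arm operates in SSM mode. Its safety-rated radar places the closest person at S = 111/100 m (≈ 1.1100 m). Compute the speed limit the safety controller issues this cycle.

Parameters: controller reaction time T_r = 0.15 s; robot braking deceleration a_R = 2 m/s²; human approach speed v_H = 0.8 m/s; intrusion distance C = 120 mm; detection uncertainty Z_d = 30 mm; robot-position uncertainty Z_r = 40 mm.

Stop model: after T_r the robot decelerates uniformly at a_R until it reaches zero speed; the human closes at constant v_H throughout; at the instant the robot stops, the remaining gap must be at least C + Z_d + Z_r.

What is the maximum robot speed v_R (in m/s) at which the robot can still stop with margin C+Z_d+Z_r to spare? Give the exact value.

v_R_max = 1 m/s = 1.0000 m/s

collect terms ⇒ (1/4)·v_R² + (11/20)·v_R + (-4/5) = 0
  disc = (11/20)² − 4·(1/4)·(-4/5) = 441/400 ; √disc = 21/20
  v_R = (−(11/20) + 21/20) / (2·(1/4)) = 1 m/s
check:
stop time T_s = 1/2 = 0.5000 s
robot covers v_R·T_r = 1.0000·0.1500 = 0.1500 m before braking
robot under decel: 1.0000²/(2·2.0000) = 0.2500 m
human closes 0.8000·0.6500 = 0.5200 m
residual clearance needed = 0.1200+0.0300+0.0400 = 0.1900 m
sum ≈ 0.1500+0.2500+0.5200+0.1900 ≈ 1.1100 m = S ✓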